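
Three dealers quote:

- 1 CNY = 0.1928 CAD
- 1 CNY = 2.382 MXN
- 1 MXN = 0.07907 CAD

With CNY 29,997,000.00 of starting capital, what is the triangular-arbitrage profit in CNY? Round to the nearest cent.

Profitable loop is CNY → CAD → MXN → CNY:
CNY 29,997,000.00 × 0.1928 = CAD 5,783,421.60
CAD 5,783,421.60 ÷ 0.07907 = MXN 73,143,058.05
MXN 73,143,058.05 ÷ 2.382 = CNY 30,706,573.49
Profit = CNY 30,706,573.49 − CNY 29,997,000.00

Profit: CNY 709,573.49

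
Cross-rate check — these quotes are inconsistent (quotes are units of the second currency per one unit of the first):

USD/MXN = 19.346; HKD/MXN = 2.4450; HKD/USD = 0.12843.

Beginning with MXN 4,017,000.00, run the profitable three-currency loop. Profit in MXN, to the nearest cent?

Profit: MXN 65,071.75

Profitable loop is MXN → HKD → USD → MXN:
MXN 4,017,000.00 ÷ 2.4450 = HKD 1,642,944.79
HKD 1,642,944.79 × 0.12843 = USD 211,003.40
USD 211,003.40 × 19.346 = MXN 4,082,071.75
Profit = MXN 4,082,071.75 − MXN 4,017,000.00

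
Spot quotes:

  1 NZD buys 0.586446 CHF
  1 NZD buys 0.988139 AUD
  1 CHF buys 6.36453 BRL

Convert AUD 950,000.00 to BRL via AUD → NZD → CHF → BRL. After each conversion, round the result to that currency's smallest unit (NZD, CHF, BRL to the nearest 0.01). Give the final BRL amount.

AUD 950,000.00 ÷ 0.988139 = NZD 961,403.20
NZD 961,403.20 × 0.586446 = CHF 563,811.06
CHF 563,811.06 × 6.36453 = BRL 3,588,392.41

BRL 3,588,392.41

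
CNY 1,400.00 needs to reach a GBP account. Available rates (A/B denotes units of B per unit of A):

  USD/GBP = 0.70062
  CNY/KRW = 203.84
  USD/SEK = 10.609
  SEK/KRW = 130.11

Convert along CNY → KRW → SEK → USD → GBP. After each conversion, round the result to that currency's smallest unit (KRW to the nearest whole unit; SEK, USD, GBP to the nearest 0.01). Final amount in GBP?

GBP 144.85

CNY 1,400.00 × 203.84 = KRW 285,376
KRW 285,376 ÷ 130.11 = SEK 2,193.34
SEK 2,193.34 ÷ 10.609 = USD 206.74
USD 206.74 × 0.70062 = GBP 144.85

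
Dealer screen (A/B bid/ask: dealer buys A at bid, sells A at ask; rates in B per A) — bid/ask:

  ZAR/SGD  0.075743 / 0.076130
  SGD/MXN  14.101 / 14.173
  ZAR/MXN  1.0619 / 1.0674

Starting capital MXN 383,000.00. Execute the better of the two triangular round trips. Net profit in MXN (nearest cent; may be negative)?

Best loop MXN → ZAR → SGD → MXN:
MXN 383,000.00 ÷ 1.0674 (buy ZAR at ask) = ZAR 358,815.81
ZAR 358,815.81 × 0.075743 (sell ZAR at bid) = SGD 27,177.79
SGD 27,177.79 × 14.101 (sell SGD at bid) = MXN 383,233.96

Net profit: MXN 233.96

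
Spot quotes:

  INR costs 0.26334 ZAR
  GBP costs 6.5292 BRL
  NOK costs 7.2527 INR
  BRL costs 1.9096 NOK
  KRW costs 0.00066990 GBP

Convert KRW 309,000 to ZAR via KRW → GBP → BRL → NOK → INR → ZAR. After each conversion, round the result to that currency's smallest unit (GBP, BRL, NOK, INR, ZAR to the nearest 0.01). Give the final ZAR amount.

KRW 309,000 × 0.00066990 = GBP 207.00
GBP 207.00 × 6.5292 = BRL 1,351.54
BRL 1,351.54 × 1.9096 = NOK 2,580.90
NOK 2,580.90 × 7.2527 = INR 18,718.49
INR 18,718.49 × 0.26334 = ZAR 4,929.33

ZAR 4,929.33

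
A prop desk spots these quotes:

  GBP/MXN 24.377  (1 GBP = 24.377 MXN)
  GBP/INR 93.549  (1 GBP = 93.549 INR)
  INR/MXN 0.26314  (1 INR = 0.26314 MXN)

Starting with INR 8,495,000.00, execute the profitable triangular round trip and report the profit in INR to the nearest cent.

Profitable loop is INR → MXN → GBP → INR:
INR 8,495,000.00 × 0.26314 = MXN 2,235,374.30
MXN 2,235,374.30 ÷ 24.377 = GBP 91,700.14
GBP 91,700.14 × 93.549 = INR 8,578,456.35
Profit = INR 8,578,456.35 − INR 8,495,000.00

Profit: INR 83,456.35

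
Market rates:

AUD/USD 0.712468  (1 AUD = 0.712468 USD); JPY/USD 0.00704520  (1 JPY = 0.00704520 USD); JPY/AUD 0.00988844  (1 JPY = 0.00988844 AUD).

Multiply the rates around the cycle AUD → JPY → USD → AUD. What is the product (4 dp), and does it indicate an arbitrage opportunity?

1.0000 (no arbitrage)

Around AUD → JPY → USD → AUD: 1 ÷ 0.00988844 × 0.00704520 ÷ 0.712468 = 1.000000
Product ≈ 1 (deviation 0.000%, within rounding noise).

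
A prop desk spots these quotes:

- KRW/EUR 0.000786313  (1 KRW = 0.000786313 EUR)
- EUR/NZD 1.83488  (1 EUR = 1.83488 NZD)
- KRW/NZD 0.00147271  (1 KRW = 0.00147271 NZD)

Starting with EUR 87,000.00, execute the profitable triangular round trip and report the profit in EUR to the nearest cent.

Profitable loop is EUR → KRW → NZD → EUR:
EUR 87,000.00 ÷ 0.000786313 = KRW 110,642,963
KRW 110,642,963 × 0.00147271 = NZD 162,945.00
NZD 162,945.00 ÷ 1.83488 = EUR 88,804.17
Profit = EUR 88,804.17 − EUR 87,000.00

Profit: EUR 1,804.17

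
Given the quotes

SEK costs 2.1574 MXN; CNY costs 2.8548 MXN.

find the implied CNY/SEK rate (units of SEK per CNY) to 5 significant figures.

CNY/SEK = 1.3233

1 CNY × 2.8548 = 2.8548 MXN
2.8548 MXN ÷ 2.1574 = 1.32326 SEK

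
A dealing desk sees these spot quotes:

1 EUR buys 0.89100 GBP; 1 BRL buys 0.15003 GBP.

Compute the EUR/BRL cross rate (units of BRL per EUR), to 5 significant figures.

EUR/BRL = 5.9388

1 EUR × 0.89100 = 0.891 GBP
0.891 GBP ÷ 0.15003 = 5.93881 BRL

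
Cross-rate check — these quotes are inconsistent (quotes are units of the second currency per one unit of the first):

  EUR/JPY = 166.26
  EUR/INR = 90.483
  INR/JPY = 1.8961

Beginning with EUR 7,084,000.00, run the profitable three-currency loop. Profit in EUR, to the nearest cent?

Profit: EUR 226,027.42

Profitable loop is EUR → INR → JPY → EUR:
EUR 7,084,000.00 × 90.483 = INR 640,981,572.00
INR 640,981,572.00 × 1.8961 = JPY 1,215,365,159
JPY 1,215,365,159 ÷ 166.26 = EUR 7,310,027.42
Profit = EUR 7,310,027.42 − EUR 7,084,000.00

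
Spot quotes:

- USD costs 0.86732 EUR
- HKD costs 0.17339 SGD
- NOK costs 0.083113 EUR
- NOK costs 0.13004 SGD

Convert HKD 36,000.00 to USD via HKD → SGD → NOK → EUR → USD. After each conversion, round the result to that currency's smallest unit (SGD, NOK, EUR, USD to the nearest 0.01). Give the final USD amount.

USD 4,599.80

HKD 36,000.00 × 0.17339 = SGD 6,242.04
SGD 6,242.04 ÷ 0.13004 = NOK 48,000.92
NOK 48,000.92 × 0.083113 = EUR 3,989.50
EUR 3,989.50 ÷ 0.86732 = USD 4,599.80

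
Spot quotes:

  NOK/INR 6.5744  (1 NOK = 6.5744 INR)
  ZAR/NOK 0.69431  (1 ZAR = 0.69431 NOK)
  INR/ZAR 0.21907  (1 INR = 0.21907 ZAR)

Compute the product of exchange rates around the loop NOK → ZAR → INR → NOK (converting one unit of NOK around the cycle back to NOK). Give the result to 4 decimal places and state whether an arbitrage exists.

1.0000 (no arbitrage)

Around NOK → ZAR → INR → NOK: 1 ÷ 0.69431 ÷ 0.21907 ÷ 6.5744 = 1.000017
Product ≈ 1 (deviation 0.002%, within rounding noise).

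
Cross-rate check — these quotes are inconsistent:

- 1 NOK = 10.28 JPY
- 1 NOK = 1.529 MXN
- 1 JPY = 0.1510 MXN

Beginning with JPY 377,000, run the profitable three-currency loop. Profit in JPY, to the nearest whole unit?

Profitable loop is JPY → MXN → NOK → JPY:
JPY 377,000 × 0.1510 = MXN 56,927.00
MXN 56,927.00 ÷ 1.529 = NOK 37,231.52
NOK 37,231.52 × 10.28 = JPY 382,740
Profit = JPY 382,740 − JPY 377,000

Profit: JPY 5,740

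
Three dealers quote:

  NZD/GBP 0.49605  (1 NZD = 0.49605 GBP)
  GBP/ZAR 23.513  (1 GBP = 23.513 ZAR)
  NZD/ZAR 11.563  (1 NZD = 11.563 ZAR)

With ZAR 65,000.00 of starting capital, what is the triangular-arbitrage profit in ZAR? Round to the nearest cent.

Profit: ZAR 565.64

Profitable loop is ZAR → NZD → GBP → ZAR:
ZAR 65,000.00 ÷ 11.563 = NZD 5,621.38
NZD 5,621.38 × 0.49605 = GBP 2,788.48
GBP 2,788.48 × 23.513 = ZAR 65,565.64
Profit = ZAR 65,565.64 − ZAR 65,000.00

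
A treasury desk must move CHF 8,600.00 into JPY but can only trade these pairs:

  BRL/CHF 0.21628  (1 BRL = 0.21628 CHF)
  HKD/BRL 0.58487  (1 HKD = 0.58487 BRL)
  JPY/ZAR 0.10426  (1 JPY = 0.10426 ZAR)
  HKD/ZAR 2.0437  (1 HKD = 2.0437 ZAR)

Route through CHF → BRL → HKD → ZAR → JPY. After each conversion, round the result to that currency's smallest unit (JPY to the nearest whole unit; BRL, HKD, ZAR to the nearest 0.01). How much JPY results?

CHF 8,600.00 ÷ 0.21628 = BRL 39,763.27
BRL 39,763.27 ÷ 0.58487 = HKD 67,986.51
HKD 67,986.51 × 2.0437 = ZAR 138,944.03
ZAR 138,944.03 ÷ 0.10426 = JPY 1,332,669

JPY 1,332,669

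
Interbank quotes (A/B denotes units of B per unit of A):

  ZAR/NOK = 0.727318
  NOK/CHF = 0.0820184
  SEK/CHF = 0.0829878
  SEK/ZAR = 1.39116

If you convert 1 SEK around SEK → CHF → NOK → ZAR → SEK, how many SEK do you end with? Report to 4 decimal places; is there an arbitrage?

Around SEK → CHF → NOK → ZAR → SEK: 1 × 0.0829878 ÷ 0.0820184 ÷ 0.727318 ÷ 1.39116 = 1.000004
Product ≈ 1 (deviation 0.000%, within rounding noise).

1.0000 (no arbitrage)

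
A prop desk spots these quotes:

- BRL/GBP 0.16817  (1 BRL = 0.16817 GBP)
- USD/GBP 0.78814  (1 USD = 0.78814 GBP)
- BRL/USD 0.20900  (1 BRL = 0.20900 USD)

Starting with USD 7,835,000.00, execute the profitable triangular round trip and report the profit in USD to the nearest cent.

Profit: USD 164,040.01

Profitable loop is USD → BRL → GBP → USD:
USD 7,835,000.00 ÷ 0.20900 = BRL 37,488,038.28
BRL 37,488,038.28 × 0.16817 = GBP 6,304,363.40
GBP 6,304,363.40 ÷ 0.78814 = USD 7,999,040.01
Profit = USD 7,999,040.01 − USD 7,835,000.00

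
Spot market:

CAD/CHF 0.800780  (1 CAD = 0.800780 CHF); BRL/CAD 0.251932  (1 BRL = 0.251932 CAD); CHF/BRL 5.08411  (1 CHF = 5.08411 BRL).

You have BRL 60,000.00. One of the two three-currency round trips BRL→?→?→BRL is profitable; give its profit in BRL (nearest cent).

Profit: BRL 1,540.74

Profitable loop is BRL → CAD → CHF → BRL:
BRL 60,000.00 × 0.251932 = CAD 15,115.92
CAD 15,115.92 × 0.800780 = CHF 12,104.53
CHF 12,104.53 × 5.08411 = BRL 61,540.74
Profit = BRL 61,540.74 − BRL 60,000.00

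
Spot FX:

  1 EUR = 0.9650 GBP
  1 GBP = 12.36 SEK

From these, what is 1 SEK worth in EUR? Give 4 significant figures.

1 SEK ÷ 12.36 = 0.0809061 GBP
0.0809061 GBP ÷ 0.9650 = 0.0838406 EUR

SEK/EUR = 0.08384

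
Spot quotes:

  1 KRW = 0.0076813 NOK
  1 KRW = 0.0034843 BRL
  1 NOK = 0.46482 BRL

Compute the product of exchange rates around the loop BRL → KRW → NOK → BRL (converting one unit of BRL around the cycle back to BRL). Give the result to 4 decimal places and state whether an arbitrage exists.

Around BRL → KRW → NOK → BRL: 1 ÷ 0.0034843 × 0.0076813 × 0.46482 = 1.024717
Product > 1; profitable direction is BRL → KRW → NOK → BRL.

1.0247 (arbitrage exists)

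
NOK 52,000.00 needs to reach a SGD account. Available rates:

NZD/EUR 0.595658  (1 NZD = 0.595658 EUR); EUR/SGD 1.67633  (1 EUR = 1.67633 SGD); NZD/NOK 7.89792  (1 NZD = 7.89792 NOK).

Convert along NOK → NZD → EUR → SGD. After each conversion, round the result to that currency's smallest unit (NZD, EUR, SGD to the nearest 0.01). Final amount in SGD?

NOK 52,000.00 ÷ 7.89792 = NZD 6,584.01
NZD 6,584.01 × 0.595658 = EUR 3,921.82
EUR 3,921.82 × 1.67633 = SGD 6,574.26

SGD 6,574.26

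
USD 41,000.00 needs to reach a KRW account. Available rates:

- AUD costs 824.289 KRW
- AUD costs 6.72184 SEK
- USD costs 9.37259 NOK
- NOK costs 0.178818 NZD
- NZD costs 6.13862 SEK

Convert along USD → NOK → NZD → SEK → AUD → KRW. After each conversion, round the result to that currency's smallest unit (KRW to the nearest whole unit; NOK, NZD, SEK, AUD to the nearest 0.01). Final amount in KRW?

KRW 51,726,937

USD 41,000.00 × 9.37259 = NOK 384,276.19
NOK 384,276.19 × 0.178818 = NZD 68,715.50
NZD 68,715.50 × 6.13862 = SEK 421,818.34
SEK 421,818.34 ÷ 6.72184 = AUD 62,753.40
AUD 62,753.40 × 824.289 = KRW 51,726,937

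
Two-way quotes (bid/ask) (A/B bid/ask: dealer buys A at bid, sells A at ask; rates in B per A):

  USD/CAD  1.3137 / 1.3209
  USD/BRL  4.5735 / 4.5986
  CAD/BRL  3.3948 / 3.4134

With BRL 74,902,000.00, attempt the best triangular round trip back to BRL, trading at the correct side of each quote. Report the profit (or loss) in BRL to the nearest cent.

Best loop BRL → CAD → USD → BRL:
BRL 74,902,000.00 ÷ 3.4134 (buy CAD at ask) = CAD 21,943,516.73
CAD 21,943,516.73 ÷ 1.3209 (buy USD at ask) = USD 16,612,549.57
USD 16,612,549.57 × 4.5735 (sell USD at bid) = BRL 75,977,495.46

Net profit: BRL 1,075,495.46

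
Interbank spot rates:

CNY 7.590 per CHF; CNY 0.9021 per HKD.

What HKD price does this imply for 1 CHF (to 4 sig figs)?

1 CHF × 7.590 = 7.59 CNY
7.59 CNY ÷ 0.9021 = 8.4137 HKD

CHF/HKD = 8.414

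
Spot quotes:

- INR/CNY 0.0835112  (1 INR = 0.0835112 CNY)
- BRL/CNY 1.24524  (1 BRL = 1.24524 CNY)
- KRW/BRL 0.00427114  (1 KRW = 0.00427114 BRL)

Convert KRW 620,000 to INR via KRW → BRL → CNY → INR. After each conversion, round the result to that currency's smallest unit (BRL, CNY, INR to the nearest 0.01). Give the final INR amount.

INR 39,486.08

KRW 620,000 × 0.00427114 = BRL 2,648.11
BRL 2,648.11 × 1.24524 = CNY 3,297.53
CNY 3,297.53 ÷ 0.0835112 = INR 39,486.08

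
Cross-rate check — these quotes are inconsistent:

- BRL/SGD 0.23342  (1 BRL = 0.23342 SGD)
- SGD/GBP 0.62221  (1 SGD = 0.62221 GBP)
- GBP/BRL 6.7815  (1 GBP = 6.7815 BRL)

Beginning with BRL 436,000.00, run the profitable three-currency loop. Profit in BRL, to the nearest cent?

Profitable loop is BRL → GBP → SGD → BRL:
BRL 436,000.00 ÷ 6.7815 = GBP 64,292.56
GBP 64,292.56 ÷ 0.62221 = SGD 103,329.36
SGD 103,329.36 ÷ 0.23342 = BRL 442,675.69
Profit = BRL 442,675.69 − BRL 436,000.00

Profit: BRL 6,675.69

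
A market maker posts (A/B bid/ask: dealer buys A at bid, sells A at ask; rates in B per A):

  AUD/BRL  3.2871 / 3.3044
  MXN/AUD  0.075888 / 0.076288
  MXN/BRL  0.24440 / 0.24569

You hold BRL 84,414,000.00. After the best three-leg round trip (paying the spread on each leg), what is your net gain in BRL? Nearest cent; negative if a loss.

Best loop BRL → MXN → AUD → BRL:
BRL 84,414,000.00 ÷ 0.24569 (buy MXN at ask) = MXN 343,579,307.26
MXN 343,579,307.26 × 0.075888 (sell MXN at bid) = AUD 26,073,546.47
AUD 26,073,546.47 × 3.2871 (sell AUD at bid) = BRL 85,706,354.60

Net profit: BRL 1,292,354.60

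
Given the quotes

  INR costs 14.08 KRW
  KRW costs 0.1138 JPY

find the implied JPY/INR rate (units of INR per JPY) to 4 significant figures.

1 JPY ÷ 0.1138 = 8.78735 KRW
8.78735 KRW ÷ 14.08 = 0.624101 INR

JPY/INR = 0.6241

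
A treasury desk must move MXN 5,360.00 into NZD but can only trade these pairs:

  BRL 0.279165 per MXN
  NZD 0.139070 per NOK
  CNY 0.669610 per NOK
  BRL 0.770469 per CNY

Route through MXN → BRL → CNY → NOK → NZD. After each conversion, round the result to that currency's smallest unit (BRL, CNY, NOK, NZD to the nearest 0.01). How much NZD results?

NZD 403.35

MXN 5,360.00 × 0.279165 = BRL 1,496.32
BRL 1,496.32 ÷ 0.770469 = CNY 1,942.09
CNY 1,942.09 ÷ 0.669610 = NOK 2,900.33
NOK 2,900.33 × 0.139070 = NZD 403.35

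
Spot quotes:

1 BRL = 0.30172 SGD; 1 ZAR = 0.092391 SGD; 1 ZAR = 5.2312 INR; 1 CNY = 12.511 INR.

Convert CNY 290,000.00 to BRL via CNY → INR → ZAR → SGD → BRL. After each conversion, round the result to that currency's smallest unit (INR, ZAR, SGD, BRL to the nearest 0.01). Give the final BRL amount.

CNY 290,000.00 × 12.511 = INR 3,628,190.00
INR 3,628,190.00 ÷ 5.2312 = ZAR 693,567.44
ZAR 693,567.44 × 0.092391 = SGD 64,079.39
SGD 64,079.39 ÷ 0.30172 = BRL 212,380.32

BRL 212,380.32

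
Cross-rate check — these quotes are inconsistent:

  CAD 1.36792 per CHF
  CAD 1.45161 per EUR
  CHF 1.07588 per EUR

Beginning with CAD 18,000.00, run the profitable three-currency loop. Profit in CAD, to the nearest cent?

Profit: CAD 249.34

Profitable loop is CAD → EUR → CHF → CAD:
CAD 18,000.00 ÷ 1.45161 = EUR 12,400.02
EUR 12,400.02 × 1.07588 = CHF 13,340.94
CHF 13,340.94 × 1.36792 = CAD 18,249.34
Profit = CAD 18,249.34 − CAD 18,000.00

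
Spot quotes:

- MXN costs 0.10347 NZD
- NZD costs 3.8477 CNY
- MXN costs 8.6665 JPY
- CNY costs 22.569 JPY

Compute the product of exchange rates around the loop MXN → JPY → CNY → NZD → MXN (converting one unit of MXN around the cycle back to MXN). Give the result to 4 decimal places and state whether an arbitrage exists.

0.9645 (arbitrage exists)

Around MXN → JPY → CNY → NZD → MXN: 1 × 8.6665 ÷ 22.569 ÷ 3.8477 ÷ 0.10347 = 0.964530
Product < 1; profitable direction is MXN → NZD → CNY → JPY → MXN.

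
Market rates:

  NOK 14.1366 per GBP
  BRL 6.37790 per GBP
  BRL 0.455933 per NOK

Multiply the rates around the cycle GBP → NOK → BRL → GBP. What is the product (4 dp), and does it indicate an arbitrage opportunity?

Around GBP → NOK → BRL → GBP: 1 × 14.1366 × 0.455933 ÷ 6.37790 = 1.010574
Product > 1; profitable direction is GBP → NOK → BRL → GBP.

1.0106 (arbitrage exists)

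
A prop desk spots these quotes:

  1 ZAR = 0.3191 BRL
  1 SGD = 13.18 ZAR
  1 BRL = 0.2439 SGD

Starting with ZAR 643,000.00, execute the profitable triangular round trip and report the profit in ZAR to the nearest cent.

Profitable loop is ZAR → BRL → SGD → ZAR:
ZAR 643,000.00 × 0.3191 = BRL 205,181.30
BRL 205,181.30 × 0.2439 = SGD 50,043.72
SGD 50,043.72 × 13.18 = ZAR 659,576.22
Profit = ZAR 659,576.22 − ZAR 643,000.00

Profit: ZAR 16,576.22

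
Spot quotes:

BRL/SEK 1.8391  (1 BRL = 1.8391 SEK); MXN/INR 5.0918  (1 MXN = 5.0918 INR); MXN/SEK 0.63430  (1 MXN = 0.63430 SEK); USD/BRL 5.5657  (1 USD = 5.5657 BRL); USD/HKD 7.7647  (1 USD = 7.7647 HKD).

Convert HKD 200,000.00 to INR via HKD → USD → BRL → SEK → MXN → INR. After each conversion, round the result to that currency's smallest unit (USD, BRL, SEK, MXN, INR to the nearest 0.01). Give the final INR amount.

HKD 200,000.00 ÷ 7.7647 = USD 25,757.60
USD 25,757.60 × 5.5657 = BRL 143,359.07
BRL 143,359.07 × 1.8391 = SEK 263,651.67
SEK 263,651.67 ÷ 0.63430 = MXN 415,657.69
MXN 415,657.69 × 5.0918 = INR 2,116,445.83

INR 2,116,445.83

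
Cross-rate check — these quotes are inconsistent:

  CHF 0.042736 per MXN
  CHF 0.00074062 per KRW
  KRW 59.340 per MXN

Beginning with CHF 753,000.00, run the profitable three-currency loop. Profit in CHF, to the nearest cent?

Profitable loop is CHF → MXN → KRW → CHF:
CHF 753,000.00 ÷ 0.042736 = MXN 17,619,805.32
MXN 17,619,805.32 × 59.340 = KRW 1,045,559,247
KRW 1,045,559,247 × 0.00074062 = CHF 774,362.09
Profit = CHF 774,362.09 − CHF 753,000.00

Profit: CHF 21,362.09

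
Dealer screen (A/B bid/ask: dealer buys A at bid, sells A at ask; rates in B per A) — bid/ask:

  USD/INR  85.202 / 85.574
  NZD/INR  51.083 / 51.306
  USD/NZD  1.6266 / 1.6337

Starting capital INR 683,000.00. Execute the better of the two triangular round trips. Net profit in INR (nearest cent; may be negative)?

Net profit: INR 11,272.60

Best loop INR → NZD → USD → INR:
INR 683,000.00 ÷ 51.306 (buy NZD at ask) = NZD 13,312.28
NZD 13,312.28 ÷ 1.6337 (buy USD at ask) = USD 8,148.55
USD 8,148.55 × 85.202 (sell USD at bid) = INR 694,272.60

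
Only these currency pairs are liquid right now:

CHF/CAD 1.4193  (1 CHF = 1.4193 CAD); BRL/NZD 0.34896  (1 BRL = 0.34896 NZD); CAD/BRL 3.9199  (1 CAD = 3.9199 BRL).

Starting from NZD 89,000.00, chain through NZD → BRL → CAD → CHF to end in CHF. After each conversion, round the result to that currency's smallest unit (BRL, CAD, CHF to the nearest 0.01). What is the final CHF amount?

CHF 45,842.17

NZD 89,000.00 ÷ 0.34896 = BRL 255,043.56
BRL 255,043.56 ÷ 3.9199 = CAD 65,063.79
CAD 65,063.79 ÷ 1.4193 = CHF 45,842.17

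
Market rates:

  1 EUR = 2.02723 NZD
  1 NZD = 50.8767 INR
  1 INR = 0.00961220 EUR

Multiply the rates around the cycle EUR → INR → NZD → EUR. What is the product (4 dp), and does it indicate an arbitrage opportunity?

1.0087 (arbitrage exists)

Around EUR → INR → NZD → EUR: 1 ÷ 0.00961220 ÷ 50.8767 ÷ 2.02723 = 1.008684
Product > 1; profitable direction is EUR → INR → NZD → EUR.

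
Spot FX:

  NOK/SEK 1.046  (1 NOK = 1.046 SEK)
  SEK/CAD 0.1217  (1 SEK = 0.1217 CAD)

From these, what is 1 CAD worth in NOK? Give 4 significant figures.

1 CAD ÷ 0.1217 = 8.21693 SEK
8.21693 SEK ÷ 1.046 = 7.85557 NOK

CAD/NOK = 7.856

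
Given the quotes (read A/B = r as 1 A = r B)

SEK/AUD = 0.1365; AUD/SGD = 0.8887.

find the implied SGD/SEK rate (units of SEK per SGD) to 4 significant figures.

SGD/SEK = 8.244

1 SGD ÷ 0.8887 = 1.12524 AUD
1.12524 AUD ÷ 0.1365 = 8.24351 SEK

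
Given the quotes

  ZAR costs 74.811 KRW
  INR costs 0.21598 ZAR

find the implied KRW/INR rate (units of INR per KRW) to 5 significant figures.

KRW/INR = 0.061890

1 KRW ÷ 74.811 = 0.013367 ZAR
0.013367 ZAR ÷ 0.21598 = 0.0618901 INR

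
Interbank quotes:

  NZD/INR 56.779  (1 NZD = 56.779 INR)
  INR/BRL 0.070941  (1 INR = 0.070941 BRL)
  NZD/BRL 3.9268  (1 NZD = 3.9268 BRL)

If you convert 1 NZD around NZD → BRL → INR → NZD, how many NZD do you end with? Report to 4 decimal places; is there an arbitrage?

Around NZD → BRL → INR → NZD: 1 × 3.9268 ÷ 0.070941 ÷ 56.779 = 0.974886
Product < 1; profitable direction is NZD → INR → BRL → NZD.

0.9749 (arbitrage exists)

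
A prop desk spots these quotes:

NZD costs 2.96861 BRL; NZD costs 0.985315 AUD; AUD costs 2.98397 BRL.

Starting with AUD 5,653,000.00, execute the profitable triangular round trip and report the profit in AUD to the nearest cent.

Profit: AUD 54,719.01

Profitable loop is AUD → NZD → BRL → AUD:
AUD 5,653,000.00 ÷ 0.985315 = NZD 5,737,251.54
NZD 5,737,251.54 × 2.96861 = BRL 17,031,662.29
BRL 17,031,662.29 ÷ 2.98397 = AUD 5,707,719.01
Profit = AUD 5,707,719.01 − AUD 5,653,000.00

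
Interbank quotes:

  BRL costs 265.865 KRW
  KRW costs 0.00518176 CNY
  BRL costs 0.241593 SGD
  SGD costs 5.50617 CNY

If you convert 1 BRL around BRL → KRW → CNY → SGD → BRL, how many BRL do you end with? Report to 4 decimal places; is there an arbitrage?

Around BRL → KRW → CNY → SGD → BRL: 1 × 265.865 × 0.00518176 ÷ 5.50617 ÷ 0.241593 = 1.035630
Product > 1; profitable direction is BRL → KRW → CNY → SGD → BRL.

1.0356 (arbitrage exists)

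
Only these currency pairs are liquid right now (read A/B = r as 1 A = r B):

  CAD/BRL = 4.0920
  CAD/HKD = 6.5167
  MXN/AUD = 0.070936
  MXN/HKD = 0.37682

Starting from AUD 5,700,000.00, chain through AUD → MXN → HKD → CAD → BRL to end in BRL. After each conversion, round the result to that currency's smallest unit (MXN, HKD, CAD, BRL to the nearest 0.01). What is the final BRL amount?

AUD 5,700,000.00 ÷ 0.070936 = MXN 80,354,122.03
MXN 80,354,122.03 × 0.37682 = HKD 30,279,040.26
HKD 30,279,040.26 ÷ 6.5167 = CAD 4,646,376.27
CAD 4,646,376.27 × 4.0920 = BRL 19,012,971.70

BRL 19,012,971.70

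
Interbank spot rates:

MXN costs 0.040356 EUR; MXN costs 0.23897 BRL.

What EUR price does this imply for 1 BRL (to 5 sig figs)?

BRL/EUR = 0.16887

1 BRL ÷ 0.23897 = 4.18463 MXN
4.18463 MXN × 0.040356 = 0.168875 EUR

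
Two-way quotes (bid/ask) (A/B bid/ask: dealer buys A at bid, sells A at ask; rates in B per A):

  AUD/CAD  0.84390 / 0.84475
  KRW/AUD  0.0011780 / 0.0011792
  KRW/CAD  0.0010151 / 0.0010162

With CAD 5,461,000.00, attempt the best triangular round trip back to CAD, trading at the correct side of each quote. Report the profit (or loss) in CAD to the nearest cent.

Net profit: CAD 104,002.11

Best loop CAD → AUD → KRW → CAD:
CAD 5,461,000.00 ÷ 0.84475 (buy AUD at ask) = AUD 6,464,634.51
AUD 6,464,634.51 ÷ 0.0011792 (buy KRW at ask) = KRW 5,482,220,579
KRW 5,482,220,579 × 0.0010151 (sell KRW at bid) = CAD 5,565,002.11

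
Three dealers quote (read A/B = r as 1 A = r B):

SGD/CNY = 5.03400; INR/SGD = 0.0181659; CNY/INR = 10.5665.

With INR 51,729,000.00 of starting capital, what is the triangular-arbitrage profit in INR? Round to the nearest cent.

Profit: INR 1,805,382.20

Profitable loop is INR → CNY → SGD → INR:
INR 51,729,000.00 ÷ 10.5665 = CNY 4,895,566.18
CNY 4,895,566.18 ÷ 5.03400 = SGD 972,500.23
SGD 972,500.23 ÷ 0.0181659 = INR 53,534,382.20
Profit = INR 53,534,382.20 − INR 51,729,000.00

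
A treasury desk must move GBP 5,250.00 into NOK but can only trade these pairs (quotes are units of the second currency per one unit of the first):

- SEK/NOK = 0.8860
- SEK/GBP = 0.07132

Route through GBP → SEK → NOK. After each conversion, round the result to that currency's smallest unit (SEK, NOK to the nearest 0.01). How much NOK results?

GBP 5,250.00 ÷ 0.07132 = SEK 73,611.89
SEK 73,611.89 × 0.8860 = NOK 65,220.13

NOK 65,220.13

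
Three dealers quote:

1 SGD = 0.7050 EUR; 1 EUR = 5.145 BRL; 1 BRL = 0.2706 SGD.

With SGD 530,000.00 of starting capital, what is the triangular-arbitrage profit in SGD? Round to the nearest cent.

Profitable loop is SGD → BRL → EUR → SGD:
SGD 530,000.00 ÷ 0.2706 = BRL 1,958,610.50
BRL 1,958,610.50 ÷ 5.145 = EUR 380,682.31
EUR 380,682.31 ÷ 0.7050 = SGD 539,974.91
Profit = SGD 539,974.91 − SGD 530,000.00

Profit: SGD 9,974.91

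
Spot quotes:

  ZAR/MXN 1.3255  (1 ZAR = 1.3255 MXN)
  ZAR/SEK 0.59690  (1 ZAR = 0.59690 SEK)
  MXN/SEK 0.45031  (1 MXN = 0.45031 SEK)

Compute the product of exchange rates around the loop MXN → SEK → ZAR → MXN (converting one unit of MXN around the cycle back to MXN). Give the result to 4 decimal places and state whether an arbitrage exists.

1.0000 (no arbitrage)

Around MXN → SEK → ZAR → MXN: 1 × 0.45031 ÷ 0.59690 × 1.3255 = 0.999976
Product ≈ 1 (deviation 0.002%, within rounding noise).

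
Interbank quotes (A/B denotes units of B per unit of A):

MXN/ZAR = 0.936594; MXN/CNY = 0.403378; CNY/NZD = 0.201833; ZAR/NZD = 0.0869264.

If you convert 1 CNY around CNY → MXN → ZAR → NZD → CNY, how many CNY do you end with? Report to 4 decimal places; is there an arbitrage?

Around CNY → MXN → ZAR → NZD → CNY: 1 ÷ 0.403378 × 0.936594 × 0.0869264 ÷ 0.201833 = 0.999997
Product ≈ 1 (deviation 0.000%, within rounding noise).

1.0000 (no arbitrage)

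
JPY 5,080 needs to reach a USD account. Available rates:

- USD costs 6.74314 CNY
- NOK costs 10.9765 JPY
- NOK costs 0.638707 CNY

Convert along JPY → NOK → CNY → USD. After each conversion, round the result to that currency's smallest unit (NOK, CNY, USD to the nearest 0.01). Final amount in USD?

USD 43.84

JPY 5,080 ÷ 10.9765 = NOK 462.81
NOK 462.81 × 0.638707 = CNY 295.60
CNY 295.60 ÷ 6.74314 = USD 43.84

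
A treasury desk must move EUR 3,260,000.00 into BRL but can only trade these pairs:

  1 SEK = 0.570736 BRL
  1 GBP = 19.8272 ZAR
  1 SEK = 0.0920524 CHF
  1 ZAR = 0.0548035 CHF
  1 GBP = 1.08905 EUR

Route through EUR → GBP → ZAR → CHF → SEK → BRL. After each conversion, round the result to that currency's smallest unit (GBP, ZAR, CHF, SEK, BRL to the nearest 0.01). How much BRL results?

BRL 20,166,921.81

EUR 3,260,000.00 ÷ 1.08905 = GBP 2,993,434.64
GBP 2,993,434.64 × 19.8272 = ZAR 59,351,427.29
ZAR 59,351,427.29 × 0.0548035 = CHF 3,252,665.95
CHF 3,252,665.95 ÷ 0.0920524 = SEK 35,334,939.12
SEK 35,334,939.12 × 0.570736 = BRL 20,166,921.81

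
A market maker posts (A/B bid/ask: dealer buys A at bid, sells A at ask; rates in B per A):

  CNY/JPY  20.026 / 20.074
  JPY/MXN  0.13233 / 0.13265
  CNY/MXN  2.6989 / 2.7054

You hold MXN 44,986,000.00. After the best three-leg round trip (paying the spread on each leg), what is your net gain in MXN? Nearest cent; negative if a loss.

Best loop MXN → JPY → CNY → MXN:
MXN 44,986,000.00 ÷ 0.13265 (buy JPY at ask) = JPY 339,133,057
JPY 339,133,057 ÷ 20.074 (buy CNY at ask) = CNY 16,894,144.51
CNY 16,894,144.51 × 2.6989 (sell CNY at bid) = MXN 45,595,606.62

Net profit: MXN 609,606.62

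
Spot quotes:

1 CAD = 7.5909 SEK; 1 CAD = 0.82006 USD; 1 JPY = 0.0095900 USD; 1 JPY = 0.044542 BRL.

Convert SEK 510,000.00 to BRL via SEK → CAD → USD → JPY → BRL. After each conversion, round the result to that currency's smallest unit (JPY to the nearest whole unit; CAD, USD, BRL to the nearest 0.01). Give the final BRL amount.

BRL 255,901.99

SEK 510,000.00 ÷ 7.5909 = CAD 67,185.71
CAD 67,185.71 × 0.82006 = USD 55,096.31
USD 55,096.31 ÷ 0.0095900 = JPY 5,745,184
JPY 5,745,184 × 0.044542 = BRL 255,901.99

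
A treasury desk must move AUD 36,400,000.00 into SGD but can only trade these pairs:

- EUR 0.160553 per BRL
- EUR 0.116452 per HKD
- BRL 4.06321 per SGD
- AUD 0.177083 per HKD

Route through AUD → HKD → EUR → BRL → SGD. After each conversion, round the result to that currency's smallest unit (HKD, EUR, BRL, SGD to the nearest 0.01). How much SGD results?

SGD 36,693,046.46

AUD 36,400,000.00 ÷ 0.177083 = HKD 205,553,328.10
HKD 205,553,328.10 × 0.116452 = EUR 23,937,096.16
EUR 23,937,096.16 ÷ 0.160553 = BRL 149,091,553.32
BRL 149,091,553.32 ÷ 4.06321 = SGD 36,693,046.46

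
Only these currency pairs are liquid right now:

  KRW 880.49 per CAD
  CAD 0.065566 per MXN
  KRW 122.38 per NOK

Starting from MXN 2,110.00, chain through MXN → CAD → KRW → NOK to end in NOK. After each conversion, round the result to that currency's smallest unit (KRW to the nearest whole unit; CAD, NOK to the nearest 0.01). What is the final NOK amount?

NOK 995.32

MXN 2,110.00 × 0.065566 = CAD 138.34
CAD 138.34 × 880.49 = KRW 121,807
KRW 121,807 ÷ 122.38 = NOK 995.32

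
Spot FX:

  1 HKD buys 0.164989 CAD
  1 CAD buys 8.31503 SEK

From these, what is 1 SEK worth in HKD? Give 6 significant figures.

1 SEK ÷ 8.31503 = 0.120264 CAD
0.120264 CAD ÷ 0.164989 = 0.728922 HKD

SEK/HKD = 0.728922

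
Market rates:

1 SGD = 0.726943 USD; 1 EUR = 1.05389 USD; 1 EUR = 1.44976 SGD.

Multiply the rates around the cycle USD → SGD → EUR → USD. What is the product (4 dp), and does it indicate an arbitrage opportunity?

Around USD → SGD → EUR → USD: 1 ÷ 0.726943 ÷ 1.44976 × 1.05389 = 0.999997
Product ≈ 1 (deviation 0.000%, within rounding noise).

1.0000 (no arbitrage)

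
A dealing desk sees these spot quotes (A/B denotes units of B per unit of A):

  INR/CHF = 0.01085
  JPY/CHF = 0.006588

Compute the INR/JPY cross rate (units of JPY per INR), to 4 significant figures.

1 INR × 0.01085 = 0.01085 CHF
0.01085 CHF ÷ 0.006588 = 1.64693 JPY

INR/JPY = 1.647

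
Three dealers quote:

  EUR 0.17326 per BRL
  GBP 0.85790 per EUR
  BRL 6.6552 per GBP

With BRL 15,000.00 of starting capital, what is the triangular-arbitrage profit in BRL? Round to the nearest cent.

Profit: BRL 163.35

Profitable loop is BRL → GBP → EUR → BRL:
BRL 15,000.00 ÷ 6.6552 = GBP 2,253.88
GBP 2,253.88 ÷ 0.85790 = EUR 2,627.20
EUR 2,627.20 ÷ 0.17326 = BRL 15,163.35
Profit = BRL 15,163.35 − BRL 15,000.00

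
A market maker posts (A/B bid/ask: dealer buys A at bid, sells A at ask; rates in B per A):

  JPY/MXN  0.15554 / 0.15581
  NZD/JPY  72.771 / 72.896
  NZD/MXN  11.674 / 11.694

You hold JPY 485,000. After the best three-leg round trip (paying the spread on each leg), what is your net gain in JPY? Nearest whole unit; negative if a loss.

Net profit: JPY 13,497

Best loop JPY → NZD → MXN → JPY:
JPY 485,000 ÷ 72.896 (buy NZD at ask) = NZD 6,653.31
NZD 6,653.31 × 11.674 (sell NZD at bid) = MXN 77,670.79
MXN 77,670.79 ÷ 0.15581 (buy JPY at ask) = JPY 498,497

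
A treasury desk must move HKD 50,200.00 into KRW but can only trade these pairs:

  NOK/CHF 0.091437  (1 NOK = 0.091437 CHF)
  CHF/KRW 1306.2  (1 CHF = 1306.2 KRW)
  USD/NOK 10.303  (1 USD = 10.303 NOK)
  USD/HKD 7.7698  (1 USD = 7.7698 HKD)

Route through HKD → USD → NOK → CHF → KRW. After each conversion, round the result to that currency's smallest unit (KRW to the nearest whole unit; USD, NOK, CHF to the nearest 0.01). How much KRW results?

KRW 7,950,395

HKD 50,200.00 ÷ 7.7698 = USD 6,460.91
USD 6,460.91 × 10.303 = NOK 66,566.76
NOK 66,566.76 × 0.091437 = CHF 6,086.66
CHF 6,086.66 × 1306.2 = KRW 7,950,395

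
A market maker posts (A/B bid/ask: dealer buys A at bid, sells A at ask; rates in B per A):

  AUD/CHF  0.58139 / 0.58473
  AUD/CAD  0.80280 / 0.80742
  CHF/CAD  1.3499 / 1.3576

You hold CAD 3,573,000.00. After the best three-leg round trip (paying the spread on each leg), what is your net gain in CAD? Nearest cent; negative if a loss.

Best loop CAD → CHF → AUD → CAD:
CAD 3,573,000.00 ÷ 1.3576 (buy CHF at ask) = CHF 2,631,850.32
CHF 2,631,850.32 ÷ 0.58473 (buy AUD at ask) = AUD 4,500,966.81
AUD 4,500,966.81 × 0.80280 (sell AUD at bid) = CAD 3,613,376.16

Net profit: CAD 40,376.16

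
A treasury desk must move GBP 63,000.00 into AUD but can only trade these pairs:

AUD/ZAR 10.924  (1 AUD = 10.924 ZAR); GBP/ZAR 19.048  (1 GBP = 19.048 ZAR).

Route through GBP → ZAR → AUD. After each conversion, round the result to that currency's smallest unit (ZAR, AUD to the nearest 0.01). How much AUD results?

AUD 109,852.07

GBP 63,000.00 × 19.048 = ZAR 1,200,024.00
ZAR 1,200,024.00 ÷ 10.924 = AUD 109,852.07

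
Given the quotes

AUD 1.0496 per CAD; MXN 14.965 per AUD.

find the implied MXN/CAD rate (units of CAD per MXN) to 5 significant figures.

MXN/CAD = 0.063665

1 MXN ÷ 14.965 = 0.0668226 AUD
0.0668226 AUD ÷ 1.0496 = 0.0636648 CAD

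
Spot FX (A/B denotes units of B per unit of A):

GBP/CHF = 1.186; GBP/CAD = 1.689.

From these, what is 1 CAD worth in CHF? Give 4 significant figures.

CAD/CHF = 0.7022

1 CAD ÷ 1.689 = 0.592066 GBP
0.592066 GBP × 1.186 = 0.702191 CHF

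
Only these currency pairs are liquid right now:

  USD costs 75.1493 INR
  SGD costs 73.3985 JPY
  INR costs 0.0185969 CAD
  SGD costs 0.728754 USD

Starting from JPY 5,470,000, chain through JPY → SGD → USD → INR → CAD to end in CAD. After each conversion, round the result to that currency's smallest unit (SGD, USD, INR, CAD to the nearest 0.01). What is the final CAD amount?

CAD 75,900.84

JPY 5,470,000 ÷ 73.3985 = SGD 74,524.68
SGD 74,524.68 × 0.728754 = USD 54,310.16
USD 54,310.16 × 75.1493 = INR 4,081,370.51
INR 4,081,370.51 × 0.0185969 = CAD 75,900.84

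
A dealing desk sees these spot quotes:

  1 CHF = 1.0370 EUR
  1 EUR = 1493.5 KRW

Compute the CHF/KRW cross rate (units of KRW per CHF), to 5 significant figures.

CHF/KRW = 1548.8

1 CHF × 1.0370 = 1.037 EUR
1.037 EUR × 1493.5 = 1548.76 KRW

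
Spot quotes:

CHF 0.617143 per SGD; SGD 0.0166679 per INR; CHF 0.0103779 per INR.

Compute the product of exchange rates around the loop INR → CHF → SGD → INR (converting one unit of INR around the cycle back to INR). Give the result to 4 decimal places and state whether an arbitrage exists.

Around INR → CHF → SGD → INR: 1 × 0.0103779 ÷ 0.617143 ÷ 0.0166679 = 1.008888
Product > 1; profitable direction is INR → CHF → SGD → INR.

1.0089 (arbitrage exists)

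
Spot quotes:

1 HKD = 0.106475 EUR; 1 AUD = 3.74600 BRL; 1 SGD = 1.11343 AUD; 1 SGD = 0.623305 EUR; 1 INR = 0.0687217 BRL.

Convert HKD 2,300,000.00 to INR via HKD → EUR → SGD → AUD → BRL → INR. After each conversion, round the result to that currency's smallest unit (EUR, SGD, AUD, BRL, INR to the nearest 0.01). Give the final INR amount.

INR 23,845,787.58

HKD 2,300,000.00 × 0.106475 = EUR 244,892.50
EUR 244,892.50 ÷ 0.623305 = SGD 392,893.53
SGD 392,893.53 × 1.11343 = AUD 437,459.44
AUD 437,459.44 × 3.74600 = BRL 1,638,723.06
BRL 1,638,723.06 ÷ 0.0687217 = INR 23,845,787.58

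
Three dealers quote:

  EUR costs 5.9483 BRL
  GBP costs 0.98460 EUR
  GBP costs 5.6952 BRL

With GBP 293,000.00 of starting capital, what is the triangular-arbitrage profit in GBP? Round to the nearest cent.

Profit: GBP 8,308.47

Profitable loop is GBP → EUR → BRL → GBP:
GBP 293,000.00 × 0.98460 = EUR 288,487.80
EUR 288,487.80 × 5.9483 = BRL 1,716,011.98
BRL 1,716,011.98 ÷ 5.6952 = GBP 301,308.47
Profit = GBP 301,308.47 − GBP 293,000.00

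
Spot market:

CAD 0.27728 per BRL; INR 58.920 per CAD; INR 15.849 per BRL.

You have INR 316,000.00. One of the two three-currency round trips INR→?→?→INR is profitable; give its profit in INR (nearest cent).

Profit: INR 9,736.56

Profitable loop is INR → BRL → CAD → INR:
INR 316,000.00 ÷ 15.849 = BRL 19,938.17
BRL 19,938.17 × 0.27728 = CAD 5,528.45
CAD 5,528.45 × 58.920 = INR 325,736.56
Profit = INR 325,736.56 − INR 316,000.00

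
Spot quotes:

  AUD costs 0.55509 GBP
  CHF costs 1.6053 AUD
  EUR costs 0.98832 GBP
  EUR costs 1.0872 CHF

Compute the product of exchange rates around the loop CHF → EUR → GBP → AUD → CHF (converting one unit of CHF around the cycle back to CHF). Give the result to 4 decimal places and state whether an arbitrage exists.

Around CHF → EUR → GBP → AUD → CHF: 1 ÷ 1.0872 × 0.98832 ÷ 0.55509 ÷ 1.6053 = 1.020161
Product > 1; profitable direction is CHF → EUR → GBP → AUD → CHF.

1.0202 (arbitrage exists)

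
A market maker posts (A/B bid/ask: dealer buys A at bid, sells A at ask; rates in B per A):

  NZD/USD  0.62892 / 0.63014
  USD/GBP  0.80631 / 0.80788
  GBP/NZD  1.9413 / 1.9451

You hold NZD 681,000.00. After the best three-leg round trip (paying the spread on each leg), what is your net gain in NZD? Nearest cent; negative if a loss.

Best loop NZD → GBP → USD → NZD:
NZD 681,000.00 ÷ 1.9451 (buy GBP at ask) = GBP 350,110.53
GBP 350,110.53 ÷ 0.80788 (buy USD at ask) = USD 433,369.48
USD 433,369.48 ÷ 0.63014 (buy NZD at ask) = NZD 687,735.23

Net profit: NZD 6,735.23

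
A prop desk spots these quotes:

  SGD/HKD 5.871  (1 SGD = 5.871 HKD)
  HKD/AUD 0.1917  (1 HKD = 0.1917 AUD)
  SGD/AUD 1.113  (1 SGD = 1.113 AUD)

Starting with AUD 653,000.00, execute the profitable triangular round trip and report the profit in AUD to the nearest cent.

Profit: AUD 7,316.59

Profitable loop is AUD → SGD → HKD → AUD:
AUD 653,000.00 ÷ 1.113 = SGD 586,702.61
SGD 586,702.61 × 5.871 = HKD 3,444,531.00
HKD 3,444,531.00 × 0.1917 = AUD 660,316.59
Profit = AUD 660,316.59 − AUD 653,000.00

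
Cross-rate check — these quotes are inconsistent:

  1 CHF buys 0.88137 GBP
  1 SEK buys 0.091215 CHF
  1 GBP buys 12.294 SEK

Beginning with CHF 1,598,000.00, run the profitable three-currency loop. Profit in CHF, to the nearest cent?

Profitable loop is CHF → SEK → GBP → CHF:
CHF 1,598,000.00 ÷ 0.091215 = SEK 17,519,048.40
SEK 17,519,048.40 ÷ 12.294 = GBP 1,425,008.00
GBP 1,425,008.00 ÷ 0.88137 = CHF 1,616,810.20
Profit = CHF 1,616,810.20 − CHF 1,598,000.00

Profit: CHF 18,810.20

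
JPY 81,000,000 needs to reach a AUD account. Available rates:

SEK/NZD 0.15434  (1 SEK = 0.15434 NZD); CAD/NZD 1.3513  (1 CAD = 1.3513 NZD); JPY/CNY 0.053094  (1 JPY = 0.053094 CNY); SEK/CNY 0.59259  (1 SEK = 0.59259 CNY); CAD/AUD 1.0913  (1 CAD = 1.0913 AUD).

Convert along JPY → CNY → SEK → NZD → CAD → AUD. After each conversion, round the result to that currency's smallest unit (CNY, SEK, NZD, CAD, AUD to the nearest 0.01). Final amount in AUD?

AUD 904,580.08

JPY 81,000,000 × 0.053094 = CNY 4,300,614.00
CNY 4,300,614.00 ÷ 0.59259 = SEK 7,257,317.88
SEK 7,257,317.88 × 0.15434 = NZD 1,120,094.44
NZD 1,120,094.44 ÷ 1.3513 = CAD 828,901.38
CAD 828,901.38 × 1.0913 = AUD 904,580.08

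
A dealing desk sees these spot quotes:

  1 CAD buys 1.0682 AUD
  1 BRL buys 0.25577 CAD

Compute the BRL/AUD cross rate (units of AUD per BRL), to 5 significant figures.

BRL/AUD = 0.27321

1 BRL × 0.25577 = 0.25577 CAD
0.25577 CAD × 1.0682 = 0.273214 AUD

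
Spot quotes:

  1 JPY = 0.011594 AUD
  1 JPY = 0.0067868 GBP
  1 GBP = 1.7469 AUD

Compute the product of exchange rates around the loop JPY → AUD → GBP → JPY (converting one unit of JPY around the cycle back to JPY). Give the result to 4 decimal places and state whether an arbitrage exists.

0.9779 (arbitrage exists)

Around JPY → AUD → GBP → JPY: 1 × 0.011594 ÷ 1.7469 ÷ 0.0067868 = 0.977913
Product < 1; profitable direction is JPY → GBP → AUD → JPY.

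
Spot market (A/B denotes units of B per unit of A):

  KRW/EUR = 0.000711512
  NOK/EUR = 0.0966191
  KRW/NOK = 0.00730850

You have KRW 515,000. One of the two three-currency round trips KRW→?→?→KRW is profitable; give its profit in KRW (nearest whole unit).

Profit: KRW 3,917

Profitable loop is KRW → EUR → NOK → KRW:
KRW 515,000 × 0.000711512 = EUR 366.43
EUR 366.43 ÷ 0.0966191 = NOK 3,792.51
NOK 3,792.51 ÷ 0.00730850 = KRW 518,917
Profit = KRW 518,917 − KRW 515,000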